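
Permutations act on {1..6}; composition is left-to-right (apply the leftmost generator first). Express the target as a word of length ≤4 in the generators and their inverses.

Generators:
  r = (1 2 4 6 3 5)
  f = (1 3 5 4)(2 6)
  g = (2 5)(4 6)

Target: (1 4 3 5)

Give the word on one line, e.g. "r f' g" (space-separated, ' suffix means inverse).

  after f': (1 4 5 3)(2 6)
  after g': (1 6 5 3)(2 4)
  after f: (1 2)(4 6)
  after r: (1 4 3 5)

f' g' f r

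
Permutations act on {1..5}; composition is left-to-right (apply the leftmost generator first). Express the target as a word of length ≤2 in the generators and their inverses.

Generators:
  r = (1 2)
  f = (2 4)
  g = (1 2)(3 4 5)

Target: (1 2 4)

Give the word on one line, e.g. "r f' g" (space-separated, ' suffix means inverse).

  after f': (2 4)
  after r': (1 2 4)

f' r'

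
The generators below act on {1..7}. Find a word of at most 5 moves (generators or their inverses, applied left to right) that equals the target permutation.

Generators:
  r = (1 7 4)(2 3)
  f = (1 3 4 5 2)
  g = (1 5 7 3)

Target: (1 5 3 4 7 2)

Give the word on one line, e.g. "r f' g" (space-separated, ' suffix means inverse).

  after g': (1 3 7 5)
  after g': (1 7)(3 5)
  after f': (1 7 2 5)(3 4)
  after g': (1 5 3 4 7 2)

g' g' f' g'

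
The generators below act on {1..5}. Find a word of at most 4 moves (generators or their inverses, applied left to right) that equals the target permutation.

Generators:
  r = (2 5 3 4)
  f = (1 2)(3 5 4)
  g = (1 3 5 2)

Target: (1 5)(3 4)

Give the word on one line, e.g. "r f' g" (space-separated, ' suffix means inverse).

  after g: (1 3 5 2)
  after f: (1 5)(3 4)

g f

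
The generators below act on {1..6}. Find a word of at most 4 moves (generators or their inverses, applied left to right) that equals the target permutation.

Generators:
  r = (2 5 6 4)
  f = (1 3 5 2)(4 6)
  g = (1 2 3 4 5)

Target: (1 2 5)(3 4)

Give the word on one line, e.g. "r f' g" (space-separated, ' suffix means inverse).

  after g: (1 2 3 4 5)
  after r: (1 5)(2 3)(4 6)
  after f': (1 3 5 2)
  after g': (1 2 5)(3 4)

g r f' g'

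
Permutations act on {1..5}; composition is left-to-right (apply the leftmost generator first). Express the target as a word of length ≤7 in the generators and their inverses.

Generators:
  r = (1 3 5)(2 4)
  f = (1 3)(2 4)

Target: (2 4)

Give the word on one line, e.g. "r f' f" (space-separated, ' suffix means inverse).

  after r': (1 5 3)(2 4)
  after r': (1 3 5)
  after f: (2 4)(3 5)
  after r: (1 3)
  after f': (2 4)

r' r' f r f'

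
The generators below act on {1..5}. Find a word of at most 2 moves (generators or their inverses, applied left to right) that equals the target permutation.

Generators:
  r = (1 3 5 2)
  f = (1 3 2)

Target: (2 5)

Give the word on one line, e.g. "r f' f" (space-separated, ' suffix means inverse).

  after r': (1 2 5 3)
  after f: (2 5)

r' f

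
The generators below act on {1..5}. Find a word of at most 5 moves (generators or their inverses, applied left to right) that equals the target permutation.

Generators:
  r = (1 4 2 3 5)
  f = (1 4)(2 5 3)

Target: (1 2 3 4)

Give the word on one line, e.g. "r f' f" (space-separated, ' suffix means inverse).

f r f' r f'

  after f: (1 4)(2 5 3)
  after r: (1 2)
  after f': (1 3 5 2 4)
  after r: (1 5 3)
  after f': (1 2 3 4)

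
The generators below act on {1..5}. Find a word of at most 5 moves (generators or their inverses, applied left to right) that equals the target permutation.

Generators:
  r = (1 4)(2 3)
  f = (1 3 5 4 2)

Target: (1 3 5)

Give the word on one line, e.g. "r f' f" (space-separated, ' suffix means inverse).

  after r: (1 4)(2 3)
  after f': (1 5 3 4 2)
  after r': (1 5 2 4 3)
  after r': (1 5 3 4 2)
  after f': (1 3 5)

r f' r' r' f'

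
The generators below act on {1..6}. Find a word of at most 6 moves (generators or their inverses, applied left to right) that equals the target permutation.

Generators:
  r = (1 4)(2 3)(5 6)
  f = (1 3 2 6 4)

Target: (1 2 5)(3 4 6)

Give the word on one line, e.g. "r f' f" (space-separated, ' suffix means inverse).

f' r' f r'

  after f': (1 4 6 2 3)
  after r': (3 4 5 6)
  after f: (1 3)(2 6)(4 5)
  after r': (1 2 5)(3 4 6)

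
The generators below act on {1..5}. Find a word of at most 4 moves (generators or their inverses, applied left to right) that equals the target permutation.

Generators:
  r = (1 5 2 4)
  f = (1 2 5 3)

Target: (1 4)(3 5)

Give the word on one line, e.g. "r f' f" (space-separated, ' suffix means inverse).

f r

  after f: (1 2 5 3)
  after r: (1 4)(3 5)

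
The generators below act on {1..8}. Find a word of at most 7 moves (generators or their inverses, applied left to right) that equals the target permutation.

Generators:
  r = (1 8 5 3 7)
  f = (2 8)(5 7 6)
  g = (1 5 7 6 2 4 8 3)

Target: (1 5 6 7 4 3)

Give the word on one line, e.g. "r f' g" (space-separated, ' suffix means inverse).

  after f: (2 8)(5 7 6)
  after r': (1 7 6 8 2)(3 5)
  after r': (1 3 8 2 7 6)
  after g: (2 6 5 7)(4 8)
  after g: (1 5 6 7 4 3)

f r' r' g g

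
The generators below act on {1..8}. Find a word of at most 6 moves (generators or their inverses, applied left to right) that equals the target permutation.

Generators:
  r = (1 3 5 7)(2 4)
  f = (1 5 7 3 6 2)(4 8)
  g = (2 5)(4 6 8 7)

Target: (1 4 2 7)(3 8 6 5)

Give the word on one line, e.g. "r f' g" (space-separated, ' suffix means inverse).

  after r: (1 3 5 7)(2 4)
  after g: (1 3 2 6 8 7)(4 5)
  after f': (1 7 2 3 6 4)(5 8)
  after g': (1 8 2 3 4)(5 6 7)
  after f': (1 4 2 7)(3 8 6 5)

r g f' g' f'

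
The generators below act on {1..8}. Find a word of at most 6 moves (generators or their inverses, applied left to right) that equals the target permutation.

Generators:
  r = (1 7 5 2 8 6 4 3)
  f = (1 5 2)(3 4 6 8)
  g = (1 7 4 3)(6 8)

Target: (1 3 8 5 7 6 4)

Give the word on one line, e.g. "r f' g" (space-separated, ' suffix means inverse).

r' f' g' r f'

  after r': (1 3 4 6 8 2 5 7)
  after f': (1 8 5 7 2)
  after g': (1 6 8 5)(2 3 4 7)
  after r: (1 4 5 7 8 2)
  after f': (1 3 8 5 7 6 4)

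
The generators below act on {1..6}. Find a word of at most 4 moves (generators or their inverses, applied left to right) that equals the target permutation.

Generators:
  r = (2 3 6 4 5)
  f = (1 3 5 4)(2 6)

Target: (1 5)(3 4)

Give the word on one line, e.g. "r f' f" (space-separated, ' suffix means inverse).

f f

  after f: (1 3 5 4)(2 6)
  after f: (1 5)(3 4)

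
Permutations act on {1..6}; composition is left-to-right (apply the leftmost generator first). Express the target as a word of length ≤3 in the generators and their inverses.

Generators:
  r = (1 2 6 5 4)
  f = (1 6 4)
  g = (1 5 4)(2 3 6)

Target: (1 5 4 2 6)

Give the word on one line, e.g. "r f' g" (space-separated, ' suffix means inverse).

f r

  after f: (1 6 4)
  after r: (1 5 4 2 6)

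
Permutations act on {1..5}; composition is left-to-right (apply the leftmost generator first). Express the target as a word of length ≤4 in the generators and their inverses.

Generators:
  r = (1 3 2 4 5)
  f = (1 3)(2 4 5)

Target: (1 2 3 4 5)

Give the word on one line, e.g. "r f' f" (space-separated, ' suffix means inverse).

f f r r

  after f: (1 3)(2 4 5)
  after f: (2 5 4)
  after r: (1 3 2)
  after r: (1 2 3 4 5)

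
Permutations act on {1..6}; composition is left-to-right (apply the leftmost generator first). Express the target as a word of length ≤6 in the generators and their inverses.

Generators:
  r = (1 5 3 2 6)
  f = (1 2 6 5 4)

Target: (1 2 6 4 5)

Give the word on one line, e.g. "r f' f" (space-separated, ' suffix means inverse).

r r f r

  after r: (1 5 3 2 6)
  after r: (1 3 6 5 2)
  after f: (1 3 5 6 4)
  after r: (1 2 6 4 5)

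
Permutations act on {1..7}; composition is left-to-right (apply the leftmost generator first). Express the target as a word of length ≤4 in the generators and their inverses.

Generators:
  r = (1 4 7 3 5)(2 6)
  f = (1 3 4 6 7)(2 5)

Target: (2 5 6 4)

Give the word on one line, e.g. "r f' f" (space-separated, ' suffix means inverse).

r' r' f'

  after r': (1 5 3 7 4)(2 6)
  after r': (1 3 4 5 7)
  after f': (2 5 6 4)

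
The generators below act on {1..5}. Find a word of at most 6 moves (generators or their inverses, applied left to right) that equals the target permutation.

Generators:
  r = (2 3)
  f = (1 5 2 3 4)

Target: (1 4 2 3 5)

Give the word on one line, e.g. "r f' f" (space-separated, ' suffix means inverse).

f r f r f

  after f: (1 5 2 3 4)
  after r: (1 5 3 4)
  after f: (1 2 3)(4 5)
  after r: (1 3)(4 5)
  after f: (1 4 2 3 5)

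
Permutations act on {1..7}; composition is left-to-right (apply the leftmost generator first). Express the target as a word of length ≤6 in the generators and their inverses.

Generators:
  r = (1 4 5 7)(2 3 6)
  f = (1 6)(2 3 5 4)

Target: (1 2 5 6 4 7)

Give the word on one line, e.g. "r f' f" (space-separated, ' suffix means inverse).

  after f: (1 6)(2 3 5 4)
  after f: (2 5)(3 4)
  after f: (1 6)(2 4 5 3)
  after r: (1 2 5 6 4 7)

f f f r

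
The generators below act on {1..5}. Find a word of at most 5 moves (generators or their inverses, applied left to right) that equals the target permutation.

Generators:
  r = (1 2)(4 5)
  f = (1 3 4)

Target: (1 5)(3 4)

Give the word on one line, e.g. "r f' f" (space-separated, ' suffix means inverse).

r f r' f' r'

  after r: (1 2)(4 5)
  after f: (1 2 3 4 5)
  after r': (2 3 5)
  after f': (1 4 3 5 2)
  after r': (1 5)(3 4)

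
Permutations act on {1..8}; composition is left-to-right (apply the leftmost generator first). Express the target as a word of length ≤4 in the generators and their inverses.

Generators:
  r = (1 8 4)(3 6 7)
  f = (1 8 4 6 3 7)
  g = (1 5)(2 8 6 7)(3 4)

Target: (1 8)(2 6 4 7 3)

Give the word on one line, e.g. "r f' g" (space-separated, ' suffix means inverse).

f' g g

  after f': (1 7 3 6 4 8)
  after g: (1 2 8 5)(3 7 4 6)
  after g: (1 8)(2 6 4 7 3)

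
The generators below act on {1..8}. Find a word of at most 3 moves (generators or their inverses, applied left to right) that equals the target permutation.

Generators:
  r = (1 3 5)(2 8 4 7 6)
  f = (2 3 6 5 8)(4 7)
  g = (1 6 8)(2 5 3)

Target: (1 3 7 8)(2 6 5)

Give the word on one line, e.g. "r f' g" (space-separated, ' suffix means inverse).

g' f' r'

  after g': (1 8 6)(2 3 5)
  after f': (1 5 8 3 6)(4 7)
  after r': (1 3 7 8)(2 6 5)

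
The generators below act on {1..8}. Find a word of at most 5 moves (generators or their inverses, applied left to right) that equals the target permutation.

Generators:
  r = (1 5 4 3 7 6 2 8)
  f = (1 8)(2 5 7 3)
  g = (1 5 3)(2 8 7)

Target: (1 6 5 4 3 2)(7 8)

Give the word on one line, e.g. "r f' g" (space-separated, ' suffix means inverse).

  after r': (1 8 2 6 7 3 4 5)
  after g: (1 7)(2 6)(3 4)
  after r: (1 6 8)(4 7 5)
  after f': (1 6)(2 3 7)(4 5)
  after g: (1 6 5 4 3 2)(7 8)

r' g r f' g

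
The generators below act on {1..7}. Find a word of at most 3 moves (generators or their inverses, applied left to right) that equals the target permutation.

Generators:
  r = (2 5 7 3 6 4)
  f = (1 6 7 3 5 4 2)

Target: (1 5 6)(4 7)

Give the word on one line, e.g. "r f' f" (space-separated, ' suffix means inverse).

f' r

  after f': (1 2 4 5 3 7 6)
  after r: (1 5 6)(4 7)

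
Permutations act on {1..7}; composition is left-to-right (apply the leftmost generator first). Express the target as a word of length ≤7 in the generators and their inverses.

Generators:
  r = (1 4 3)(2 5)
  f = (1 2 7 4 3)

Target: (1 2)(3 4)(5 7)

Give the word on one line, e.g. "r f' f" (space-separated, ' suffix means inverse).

  after r: (1 4 3)(2 5)
  after r: (1 3 4)
  after f': (1 4 3 7 2)
  after r': (2 3 7 5)
  after f: (1 2)(3 4)(5 7)

r r f' r' f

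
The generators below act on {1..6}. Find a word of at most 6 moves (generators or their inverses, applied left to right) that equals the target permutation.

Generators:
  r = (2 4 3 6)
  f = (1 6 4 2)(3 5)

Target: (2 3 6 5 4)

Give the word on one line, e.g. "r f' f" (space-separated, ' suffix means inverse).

  after f': (1 2 4 6)(3 5)
  after r: (1 4 2 3 5 6)
  after f: (1 2 5 4)
  after r': (1 6 3 4)(2 5)
  after f': (2 3 6 5 4)

f' r f r' f'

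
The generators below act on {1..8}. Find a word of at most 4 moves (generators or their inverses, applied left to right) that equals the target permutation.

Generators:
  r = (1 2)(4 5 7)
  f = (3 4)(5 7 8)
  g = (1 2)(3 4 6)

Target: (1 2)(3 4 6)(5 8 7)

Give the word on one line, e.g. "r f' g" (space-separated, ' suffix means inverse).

  after f: (3 4)(5 7 8)
  after g': (1 2)(4 6)(5 7 8)
  after f: (1 2)(3 4 6)(5 8 7)

f g' f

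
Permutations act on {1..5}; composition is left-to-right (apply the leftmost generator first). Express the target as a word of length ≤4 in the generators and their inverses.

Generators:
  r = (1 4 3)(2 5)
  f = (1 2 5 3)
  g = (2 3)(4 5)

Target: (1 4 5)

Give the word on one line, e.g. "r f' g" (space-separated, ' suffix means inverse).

g' f' r'

  after g': (2 3)(4 5)
  after f': (1 3)(2 5 4)
  after r': (1 4 5)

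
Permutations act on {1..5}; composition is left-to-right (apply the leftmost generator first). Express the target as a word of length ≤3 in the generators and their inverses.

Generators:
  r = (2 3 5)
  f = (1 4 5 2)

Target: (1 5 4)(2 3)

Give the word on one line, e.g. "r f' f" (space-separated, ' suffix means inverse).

f' r'

  after f': (1 2 5 4)
  after r': (1 5 4)(2 3)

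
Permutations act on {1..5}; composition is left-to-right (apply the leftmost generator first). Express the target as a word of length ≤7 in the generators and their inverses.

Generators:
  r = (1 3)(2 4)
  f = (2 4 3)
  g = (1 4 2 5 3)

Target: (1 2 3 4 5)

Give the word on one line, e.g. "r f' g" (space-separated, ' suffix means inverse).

  after r': (1 3)(2 4)
  after g: (3 4 5)
  after r': (1 3 2 4 5)
  after f': (1 4 5)
  after f': (1 2 3 4 5)

r' g r' f' f'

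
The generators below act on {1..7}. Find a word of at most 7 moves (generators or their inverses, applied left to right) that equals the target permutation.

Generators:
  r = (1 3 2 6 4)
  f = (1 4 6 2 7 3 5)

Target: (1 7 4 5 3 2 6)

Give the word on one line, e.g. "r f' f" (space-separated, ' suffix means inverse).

  after f: (1 4 6 2 7 3 5)
  after f: (1 6 7 5 4 2 3)
  after r': (1 2)(3 4)(5 6 7)
  after f: (1 7)(2 4 5)(3 6)
  after r': (1 7 4 5 3 2 6)

f f r' f r'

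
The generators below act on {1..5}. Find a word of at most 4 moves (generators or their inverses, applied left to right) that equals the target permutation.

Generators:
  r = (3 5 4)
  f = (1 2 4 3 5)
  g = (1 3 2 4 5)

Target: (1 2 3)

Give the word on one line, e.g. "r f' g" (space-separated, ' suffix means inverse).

  after g: (1 3 2 4 5)
  after r: (1 5)(2 3)
  after r: (1 4 3 2 5)
  after f': (1 2 3)

g r r f'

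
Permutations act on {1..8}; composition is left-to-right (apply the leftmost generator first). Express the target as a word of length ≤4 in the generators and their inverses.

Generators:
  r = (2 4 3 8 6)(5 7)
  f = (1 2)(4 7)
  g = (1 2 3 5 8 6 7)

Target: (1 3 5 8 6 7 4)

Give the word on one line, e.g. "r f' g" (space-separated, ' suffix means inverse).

f' g

  after f': (1 2)(4 7)
  after g: (1 3 5 8 6 7 4)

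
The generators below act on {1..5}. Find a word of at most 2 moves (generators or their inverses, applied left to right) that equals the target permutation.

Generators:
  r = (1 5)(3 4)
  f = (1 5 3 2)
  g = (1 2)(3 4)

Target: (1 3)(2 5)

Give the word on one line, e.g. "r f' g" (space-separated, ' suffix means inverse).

  after f': (1 2 3 5)
  after f': (1 3)(2 5)

f' f'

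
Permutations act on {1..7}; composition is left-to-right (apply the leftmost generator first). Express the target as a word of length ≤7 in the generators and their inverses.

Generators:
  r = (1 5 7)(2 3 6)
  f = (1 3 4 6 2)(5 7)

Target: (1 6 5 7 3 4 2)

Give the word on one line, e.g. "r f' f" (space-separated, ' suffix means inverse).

f' f' f' r' f

  after f': (1 2 6 4 3)(5 7)
  after f': (1 6 3 2 4)
  after f': (1 4 2 3 6)(5 7)
  after r': (1 4 6 7)
  after f: (1 6 5 7 3 4 2)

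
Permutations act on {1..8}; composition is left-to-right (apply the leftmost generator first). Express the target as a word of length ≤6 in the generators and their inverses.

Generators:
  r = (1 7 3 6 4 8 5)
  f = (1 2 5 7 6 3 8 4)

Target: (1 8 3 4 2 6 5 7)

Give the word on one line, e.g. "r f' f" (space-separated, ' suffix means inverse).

  after f': (1 4 8 3 6 7 5 2)
  after r': (1 6)(2 5)(7 8)
  after f: (1 3 8 6 2 7 4)
  after f: (1 8 3 4 2 6 5 7)

f' r' f f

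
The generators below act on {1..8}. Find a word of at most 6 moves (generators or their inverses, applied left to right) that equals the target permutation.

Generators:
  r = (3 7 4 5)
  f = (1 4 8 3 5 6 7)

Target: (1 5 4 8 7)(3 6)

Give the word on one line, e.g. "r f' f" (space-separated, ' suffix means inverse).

f' f' r' f'

  after f': (1 7 6 5 3 8 4)
  after f': (1 6 3 4 7 5 8)
  after r': (1 6 5 8)(3 7 4)
  after f': (1 5 4 8 7)(3 6)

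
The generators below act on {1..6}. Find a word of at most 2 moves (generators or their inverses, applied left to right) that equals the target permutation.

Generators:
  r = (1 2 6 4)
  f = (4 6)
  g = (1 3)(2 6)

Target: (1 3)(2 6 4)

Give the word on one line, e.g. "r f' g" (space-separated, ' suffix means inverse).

  after f': (4 6)
  after g': (1 3)(2 6 4)

f' g'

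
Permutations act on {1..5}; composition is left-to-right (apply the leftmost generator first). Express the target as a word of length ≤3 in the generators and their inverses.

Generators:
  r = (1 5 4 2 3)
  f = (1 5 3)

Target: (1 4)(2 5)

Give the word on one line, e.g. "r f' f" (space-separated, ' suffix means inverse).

  after r: (1 5 4 2 3)
  after r: (1 4 3 5 2)
  after f: (1 4)(2 5)

r r f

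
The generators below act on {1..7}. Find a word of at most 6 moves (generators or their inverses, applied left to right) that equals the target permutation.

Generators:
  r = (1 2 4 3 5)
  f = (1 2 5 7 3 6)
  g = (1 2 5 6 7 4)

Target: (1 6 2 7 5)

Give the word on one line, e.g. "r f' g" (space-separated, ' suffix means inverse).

g g r' g' f

  after g: (1 2 5 6 7 4)
  after g: (1 5 7)(2 6 4)
  after r': (1 3 4)(2 6)(5 7)
  after g': (1 3 7 2 5 6)
  after f: (1 6 2 7 5)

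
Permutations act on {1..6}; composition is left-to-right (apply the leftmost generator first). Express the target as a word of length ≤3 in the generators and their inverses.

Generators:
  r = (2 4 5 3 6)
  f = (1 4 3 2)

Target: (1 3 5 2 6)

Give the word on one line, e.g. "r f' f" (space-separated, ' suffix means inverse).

  after r': (2 6 3 5 4)
  after f': (1 2 6 4 3 5)
  after f': (1 3 5 2 6)

r' f' f'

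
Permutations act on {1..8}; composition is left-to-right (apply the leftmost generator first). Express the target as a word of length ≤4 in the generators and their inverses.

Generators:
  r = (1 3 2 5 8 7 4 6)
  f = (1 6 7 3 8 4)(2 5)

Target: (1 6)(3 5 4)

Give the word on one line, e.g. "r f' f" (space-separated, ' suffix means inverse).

  after f: (1 6 7 3 8 4)(2 5)
  after r': (1 4 6 8 7)(3 5)
  after f: (2 5 8 3)(4 7 6)
  after f: (1 6)(3 5 4)

f r' f f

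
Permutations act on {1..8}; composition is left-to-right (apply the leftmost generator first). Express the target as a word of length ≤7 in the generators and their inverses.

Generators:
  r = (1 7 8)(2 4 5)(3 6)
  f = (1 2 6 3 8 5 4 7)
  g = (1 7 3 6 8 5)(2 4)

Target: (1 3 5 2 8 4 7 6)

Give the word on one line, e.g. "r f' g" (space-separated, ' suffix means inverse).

r' g' r' g f

  after r': (1 8 7)(2 5 4)(3 6)
  after g': (1 6 7 5 2 8)
  after r': (1 3 6)(2 7 4)
  after g: (1 6 7 2 3 8 5)
  after f: (1 3 5 2 8 4 7 6)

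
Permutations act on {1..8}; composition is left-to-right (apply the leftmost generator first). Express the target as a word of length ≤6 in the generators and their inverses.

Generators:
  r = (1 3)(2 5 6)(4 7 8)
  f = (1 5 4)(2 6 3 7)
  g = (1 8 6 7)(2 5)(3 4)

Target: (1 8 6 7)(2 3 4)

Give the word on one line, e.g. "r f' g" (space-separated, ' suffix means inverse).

  after f': (1 4 5)(2 7 3 6)
  after g': (1 3 8)(2 6 5 7 4)
  after f: (1 7)(2 3 8 5)(4 6)
  after r': (1 4 5 6 8 2)(3 7)
  after r': (1 8 6 7)(2 3 4)

f' g' f r' r'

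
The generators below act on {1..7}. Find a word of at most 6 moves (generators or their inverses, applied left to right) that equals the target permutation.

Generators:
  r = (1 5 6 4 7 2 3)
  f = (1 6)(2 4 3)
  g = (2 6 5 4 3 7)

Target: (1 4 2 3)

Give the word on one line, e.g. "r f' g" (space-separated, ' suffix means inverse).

r f f g

  after r: (1 5 6 4 7 2 3)
  after f: (1 5)(3 6)(4 7)
  after f: (1 5 6 2 4 7 3)
  after g: (1 4 2 3)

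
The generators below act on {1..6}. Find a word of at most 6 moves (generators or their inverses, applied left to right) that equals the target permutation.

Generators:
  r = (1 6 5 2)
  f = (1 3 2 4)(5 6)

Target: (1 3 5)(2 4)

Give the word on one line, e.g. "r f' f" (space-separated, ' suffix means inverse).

f' f' f' r'

  after f': (1 4 2 3)(5 6)
  after f': (1 2)(3 4)
  after f': (1 3 2 4)(5 6)
  after r': (1 3 5)(2 4)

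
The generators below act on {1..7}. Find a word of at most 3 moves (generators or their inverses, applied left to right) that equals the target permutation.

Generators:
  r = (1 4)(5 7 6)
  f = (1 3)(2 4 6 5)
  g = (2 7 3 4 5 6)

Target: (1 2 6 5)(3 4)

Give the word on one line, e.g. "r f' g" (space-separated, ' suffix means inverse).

  after r': (1 4)(5 6 7)
  after f': (1 2 5 4 3)(6 7)
  after r': (1 2 6 5)(3 4)

r' f' r'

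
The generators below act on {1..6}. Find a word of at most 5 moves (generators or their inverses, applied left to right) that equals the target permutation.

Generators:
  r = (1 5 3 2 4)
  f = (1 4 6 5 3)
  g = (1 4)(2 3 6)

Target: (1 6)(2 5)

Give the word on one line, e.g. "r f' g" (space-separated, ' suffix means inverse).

f f r' r'

  after f: (1 4 6 5 3)
  after f: (1 6 3 4 5)
  after r': (1 6 5 4)(2 3)
  after r': (1 6)(2 5)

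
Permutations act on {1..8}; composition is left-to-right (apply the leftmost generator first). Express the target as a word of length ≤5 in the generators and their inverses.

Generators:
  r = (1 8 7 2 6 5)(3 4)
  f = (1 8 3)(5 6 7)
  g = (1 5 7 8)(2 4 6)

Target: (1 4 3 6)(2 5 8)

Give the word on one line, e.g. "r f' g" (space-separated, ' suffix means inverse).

  after r': (1 5 6 2 7 8)(3 4)
  after r': (1 6 7)(2 8 5)
  after r': (1 2)(3 4)(5 7)(6 8)
  after g: (1 4 3 6)(2 5 8)

r' r' r' g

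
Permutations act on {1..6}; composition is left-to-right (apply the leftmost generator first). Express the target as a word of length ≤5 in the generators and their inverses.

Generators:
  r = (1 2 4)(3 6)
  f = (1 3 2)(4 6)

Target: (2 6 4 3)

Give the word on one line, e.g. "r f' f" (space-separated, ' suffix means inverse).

  after r': (1 4 2)(3 6)
  after r': (1 2 4)
  after f: (2 6 4 3)

r' r' f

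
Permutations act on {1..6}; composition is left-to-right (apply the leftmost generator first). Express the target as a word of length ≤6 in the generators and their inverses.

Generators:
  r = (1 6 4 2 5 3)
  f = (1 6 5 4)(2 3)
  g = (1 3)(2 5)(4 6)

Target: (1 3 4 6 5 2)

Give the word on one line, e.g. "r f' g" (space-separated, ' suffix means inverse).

f f r' f

  after f: (1 6 5 4)(2 3)
  after f: (1 5)(4 6)
  after r': (1 2 4)(3 5)
  after f: (1 3 4 6 5 2)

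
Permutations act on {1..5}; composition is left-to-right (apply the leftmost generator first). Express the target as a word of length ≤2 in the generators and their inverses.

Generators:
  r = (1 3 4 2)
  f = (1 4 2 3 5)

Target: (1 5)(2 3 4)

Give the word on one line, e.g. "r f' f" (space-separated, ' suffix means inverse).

  after f': (1 5 3 2 4)
  after r': (1 5)(2 3 4)

f' r'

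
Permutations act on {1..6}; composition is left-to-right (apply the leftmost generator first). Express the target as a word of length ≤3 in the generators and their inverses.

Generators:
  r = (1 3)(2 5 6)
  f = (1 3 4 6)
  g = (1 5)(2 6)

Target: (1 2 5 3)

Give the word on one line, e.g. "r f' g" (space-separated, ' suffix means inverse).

  after g': (1 5)(2 6)
  after r': (1 2 5 3)

g' r'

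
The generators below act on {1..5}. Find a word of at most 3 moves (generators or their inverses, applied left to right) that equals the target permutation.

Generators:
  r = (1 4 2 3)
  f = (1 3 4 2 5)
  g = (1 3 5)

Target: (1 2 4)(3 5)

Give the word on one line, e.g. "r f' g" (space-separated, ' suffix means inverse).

  after g: (1 3 5)
  after r': (1 2 4)(3 5)

g r'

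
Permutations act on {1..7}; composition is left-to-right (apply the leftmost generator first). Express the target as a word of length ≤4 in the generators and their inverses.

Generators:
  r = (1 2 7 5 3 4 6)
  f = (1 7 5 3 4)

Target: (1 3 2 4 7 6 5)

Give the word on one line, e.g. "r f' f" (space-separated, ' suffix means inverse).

  after r': (1 6 4 3 5 7 2)
  after r': (1 4 5 2 6 3 7)
  after r': (1 3 2 4 7 6 5)

r' r' r'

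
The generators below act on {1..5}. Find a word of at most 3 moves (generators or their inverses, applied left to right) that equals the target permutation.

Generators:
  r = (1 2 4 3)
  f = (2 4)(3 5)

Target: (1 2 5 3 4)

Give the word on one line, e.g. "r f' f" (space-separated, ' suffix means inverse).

r' r' f

  after r': (1 3 4 2)
  after r': (1 4)(2 3)
  after f: (1 2 5 3 4)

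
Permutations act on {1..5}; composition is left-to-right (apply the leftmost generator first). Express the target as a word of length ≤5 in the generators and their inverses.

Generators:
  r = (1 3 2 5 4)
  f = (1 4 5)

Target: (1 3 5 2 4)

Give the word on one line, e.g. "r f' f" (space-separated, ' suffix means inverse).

  after f: (1 4 5)
  after r: (2 5 3)
  after r: (1 3 5 2 4)

f r r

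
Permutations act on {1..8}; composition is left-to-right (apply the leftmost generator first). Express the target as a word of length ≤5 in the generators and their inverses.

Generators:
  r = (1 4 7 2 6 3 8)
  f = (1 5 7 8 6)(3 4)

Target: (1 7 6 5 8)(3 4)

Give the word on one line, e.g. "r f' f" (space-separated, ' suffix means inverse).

  after f': (1 6 8 7 5)(3 4)
  after f': (1 8 5 6 7)
  after f': (1 7 6 5 8)(3 4)

f' f' f'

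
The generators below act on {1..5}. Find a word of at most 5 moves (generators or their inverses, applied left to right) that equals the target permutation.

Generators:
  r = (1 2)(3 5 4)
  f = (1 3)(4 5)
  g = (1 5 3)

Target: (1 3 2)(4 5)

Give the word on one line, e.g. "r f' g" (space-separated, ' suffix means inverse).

g' g' r'

  after g': (1 3 5)
  after g': (1 5 3)
  after r': (1 3 2)(4 5)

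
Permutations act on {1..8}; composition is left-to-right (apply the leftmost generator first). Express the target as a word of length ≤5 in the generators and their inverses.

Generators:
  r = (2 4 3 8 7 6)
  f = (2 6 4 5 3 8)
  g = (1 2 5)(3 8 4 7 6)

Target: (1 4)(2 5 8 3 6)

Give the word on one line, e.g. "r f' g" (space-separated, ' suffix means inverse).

f g r' f

  after f: (2 6 4 5 3 8)
  after g: (1 2 3 4)(5 8)(6 7)
  after r': (1 6 8 5 3 2 4)
  after f: (1 4)(2 5 8 3 6)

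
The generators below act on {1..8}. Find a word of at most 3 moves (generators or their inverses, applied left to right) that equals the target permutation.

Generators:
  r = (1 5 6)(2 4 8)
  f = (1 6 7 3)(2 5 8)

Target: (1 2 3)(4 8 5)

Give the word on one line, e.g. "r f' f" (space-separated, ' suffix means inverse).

  after f: (1 6 7 3)(2 5 8)
  after r': (1 5 4 2)(3 6 7)
  after f': (1 2 3)(4 8 5)

f r' f'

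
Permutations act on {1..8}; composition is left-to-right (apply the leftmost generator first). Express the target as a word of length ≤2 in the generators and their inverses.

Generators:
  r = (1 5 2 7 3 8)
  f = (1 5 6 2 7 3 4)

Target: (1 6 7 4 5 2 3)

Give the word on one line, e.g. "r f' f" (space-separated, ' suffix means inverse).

f f

  after f: (1 5 6 2 7 3 4)
  after f: (1 6 7 4 5 2 3)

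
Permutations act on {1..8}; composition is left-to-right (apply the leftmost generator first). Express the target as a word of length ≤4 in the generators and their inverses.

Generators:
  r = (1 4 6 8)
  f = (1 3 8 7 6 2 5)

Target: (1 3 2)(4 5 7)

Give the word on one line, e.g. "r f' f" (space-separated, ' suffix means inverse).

  after r: (1 4 6 8)
  after f: (1 4 2 5)(3 8)(6 7)
  after r': (2 5 8 3 6 7 4)
  after f: (1 3 2)(4 5 7)

r f r' f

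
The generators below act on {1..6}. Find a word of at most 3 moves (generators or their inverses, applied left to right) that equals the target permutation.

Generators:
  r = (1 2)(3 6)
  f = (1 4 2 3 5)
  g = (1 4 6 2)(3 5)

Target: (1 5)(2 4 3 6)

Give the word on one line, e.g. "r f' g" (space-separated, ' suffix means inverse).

  after f': (1 5 3 2 4)
  after g': (1 3 6 4 2)
  after f: (1 5)(2 4 3 6)

f' g' f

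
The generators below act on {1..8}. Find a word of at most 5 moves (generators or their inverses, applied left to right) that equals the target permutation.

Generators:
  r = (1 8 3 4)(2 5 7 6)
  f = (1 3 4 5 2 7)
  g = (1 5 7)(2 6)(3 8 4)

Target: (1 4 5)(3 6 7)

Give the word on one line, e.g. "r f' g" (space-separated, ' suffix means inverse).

  after f: (1 3 4 5 2 7)
  after r: (1 4 7 8 3)(2 6)
  after f': (1 3 7 8)(2 6 5 4)
  after r: (1 4 5)(3 6 7)

f r f' r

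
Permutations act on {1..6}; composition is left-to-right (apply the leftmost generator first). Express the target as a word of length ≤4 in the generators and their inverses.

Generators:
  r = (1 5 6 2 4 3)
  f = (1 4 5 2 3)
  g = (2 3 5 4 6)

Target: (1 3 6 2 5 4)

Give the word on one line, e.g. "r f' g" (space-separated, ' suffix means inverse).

  after g': (2 6 4 5 3)
  after r': (1 3 6 2 5 4)

g' r'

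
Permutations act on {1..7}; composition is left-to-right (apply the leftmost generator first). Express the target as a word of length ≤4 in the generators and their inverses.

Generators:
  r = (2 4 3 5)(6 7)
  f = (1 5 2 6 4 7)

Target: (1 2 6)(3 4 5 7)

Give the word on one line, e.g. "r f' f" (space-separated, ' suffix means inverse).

  after r: (2 4 3 5)(6 7)
  after f: (1 5 6)(2 7 4 3)
  after r: (1 2 6)(3 4 5 7)

r f r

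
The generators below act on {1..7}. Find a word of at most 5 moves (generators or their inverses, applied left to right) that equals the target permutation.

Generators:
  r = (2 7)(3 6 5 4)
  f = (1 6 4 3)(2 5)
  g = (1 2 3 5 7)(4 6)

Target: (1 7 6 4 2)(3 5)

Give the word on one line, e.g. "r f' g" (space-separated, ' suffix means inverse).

r' g r

  after r': (2 7)(3 4 5 6)
  after g: (1 2)(3 6 5 4 7)
  after r: (1 7 6 4 2)(3 5)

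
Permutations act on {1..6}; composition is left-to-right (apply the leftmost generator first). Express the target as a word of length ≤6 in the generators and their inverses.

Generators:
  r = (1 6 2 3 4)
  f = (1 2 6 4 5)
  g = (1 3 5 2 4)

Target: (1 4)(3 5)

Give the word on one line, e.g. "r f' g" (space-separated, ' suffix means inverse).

f g' f g'

  after f: (1 2 6 4 5)
  after g': (1 5 4 3)(2 6)
  after f: (2 4 3)
  after g': (1 4)(3 5)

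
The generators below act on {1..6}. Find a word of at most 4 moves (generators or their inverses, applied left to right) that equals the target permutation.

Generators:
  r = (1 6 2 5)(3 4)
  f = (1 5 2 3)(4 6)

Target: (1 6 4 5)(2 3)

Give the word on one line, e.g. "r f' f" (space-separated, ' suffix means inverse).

r' f' r

  after r': (1 5 2 6)(3 4)
  after f': (2 4)(3 6)
  after r: (1 6 4 5)(2 3)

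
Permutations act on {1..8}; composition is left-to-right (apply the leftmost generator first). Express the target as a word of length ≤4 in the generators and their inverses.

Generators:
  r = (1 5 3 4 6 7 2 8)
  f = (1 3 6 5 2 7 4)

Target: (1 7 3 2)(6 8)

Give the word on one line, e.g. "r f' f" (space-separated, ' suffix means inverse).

  after r: (1 5 3 4 6 7 2 8)
  after f': (1 6 2 8 4 3 7 5)
  after r: (1 7 3 2)(6 8)

r f' r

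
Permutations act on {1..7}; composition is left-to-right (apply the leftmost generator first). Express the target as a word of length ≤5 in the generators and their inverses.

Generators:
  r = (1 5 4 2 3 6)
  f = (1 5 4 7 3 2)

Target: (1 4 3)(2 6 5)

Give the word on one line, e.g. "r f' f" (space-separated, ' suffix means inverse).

  after r': (1 6 3 2 4 5)
  after r': (1 3 4)(2 5 6)
  after r': (1 2)(3 5)(4 6)
  after r': (1 4 3)(2 6 5)

r' r' r' r'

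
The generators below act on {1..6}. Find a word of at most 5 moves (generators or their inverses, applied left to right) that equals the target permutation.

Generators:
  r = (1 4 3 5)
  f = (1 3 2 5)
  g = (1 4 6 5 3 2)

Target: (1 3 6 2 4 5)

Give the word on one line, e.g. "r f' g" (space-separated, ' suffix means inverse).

  after g: (1 4 6 5 3 2)
  after r': (2 5 4 6 3)
  after g': (1 2 6 5)
  after r: (1 2 6)(3 5 4)
  after g': (1 3 6 2 4 5)

g r' g' r g'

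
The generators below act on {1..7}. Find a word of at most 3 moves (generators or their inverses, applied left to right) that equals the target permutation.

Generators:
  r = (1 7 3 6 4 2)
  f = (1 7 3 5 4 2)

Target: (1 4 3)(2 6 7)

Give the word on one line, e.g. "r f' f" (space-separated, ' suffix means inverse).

r' r'

  after r': (1 2 4 6 3 7)
  after r': (1 4 3)(2 6 7)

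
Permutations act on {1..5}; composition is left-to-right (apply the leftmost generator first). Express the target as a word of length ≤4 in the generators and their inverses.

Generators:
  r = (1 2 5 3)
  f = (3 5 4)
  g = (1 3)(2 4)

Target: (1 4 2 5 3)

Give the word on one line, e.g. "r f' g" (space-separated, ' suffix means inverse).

g f'

  after g: (1 3)(2 4)
  after f': (1 4 2 5 3)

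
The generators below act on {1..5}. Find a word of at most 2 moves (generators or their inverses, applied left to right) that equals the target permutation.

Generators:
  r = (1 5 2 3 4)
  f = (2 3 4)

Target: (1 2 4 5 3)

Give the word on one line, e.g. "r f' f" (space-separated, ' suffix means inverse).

  after r: (1 5 2 3 4)
  after r: (1 2 4 5 3)

r r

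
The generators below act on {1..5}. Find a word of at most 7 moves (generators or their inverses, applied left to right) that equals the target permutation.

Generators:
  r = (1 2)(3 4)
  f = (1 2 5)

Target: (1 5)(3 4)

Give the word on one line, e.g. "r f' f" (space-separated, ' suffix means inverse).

  after r: (1 2)(3 4)
  after f': (2 5)(3 4)
  after r': (1 2 5)
  after r': (2 5)(3 4)
  after f': (1 5)(3 4)

r f' r' r' f'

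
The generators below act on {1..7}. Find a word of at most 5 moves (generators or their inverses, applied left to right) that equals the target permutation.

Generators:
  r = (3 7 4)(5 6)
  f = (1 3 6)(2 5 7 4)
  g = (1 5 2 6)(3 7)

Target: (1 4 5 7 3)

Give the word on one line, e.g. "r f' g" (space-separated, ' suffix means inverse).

  after f: (1 3 6)(2 5 7 4)
  after g: (1 7 4 6 5 3)
  after r: (1 4 5 7 3)

f g r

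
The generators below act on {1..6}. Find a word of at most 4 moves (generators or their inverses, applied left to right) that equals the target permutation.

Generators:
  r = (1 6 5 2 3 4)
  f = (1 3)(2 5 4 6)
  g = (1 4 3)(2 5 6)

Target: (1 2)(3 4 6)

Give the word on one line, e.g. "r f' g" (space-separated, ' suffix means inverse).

  after f': (1 3)(2 6 4 5)
  after r': (1 2)(3 4 6)

f' r'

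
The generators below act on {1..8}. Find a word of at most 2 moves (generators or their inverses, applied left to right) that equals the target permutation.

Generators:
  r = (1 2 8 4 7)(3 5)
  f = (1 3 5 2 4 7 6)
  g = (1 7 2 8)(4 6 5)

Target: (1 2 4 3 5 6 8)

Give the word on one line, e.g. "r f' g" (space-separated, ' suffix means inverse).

g' r'

  after g': (1 8 2 7)(4 5 6)
  after r': (1 2 4 3 5 6 8)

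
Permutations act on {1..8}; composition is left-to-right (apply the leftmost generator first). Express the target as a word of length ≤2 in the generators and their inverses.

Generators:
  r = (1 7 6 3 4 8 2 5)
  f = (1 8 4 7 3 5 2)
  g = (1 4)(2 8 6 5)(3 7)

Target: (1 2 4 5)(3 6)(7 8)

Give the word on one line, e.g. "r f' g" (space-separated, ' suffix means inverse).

  after r': (1 5 2 8 4 3 6 7)
  after f: (1 2 4 5)(3 6)(7 8)

r' f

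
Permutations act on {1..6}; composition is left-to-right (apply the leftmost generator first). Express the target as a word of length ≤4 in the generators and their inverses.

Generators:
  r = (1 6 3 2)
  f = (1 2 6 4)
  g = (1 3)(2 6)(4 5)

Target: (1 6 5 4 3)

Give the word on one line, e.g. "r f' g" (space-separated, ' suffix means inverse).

f g'

  after f: (1 2 6 4)
  after g': (1 6 5 4 3)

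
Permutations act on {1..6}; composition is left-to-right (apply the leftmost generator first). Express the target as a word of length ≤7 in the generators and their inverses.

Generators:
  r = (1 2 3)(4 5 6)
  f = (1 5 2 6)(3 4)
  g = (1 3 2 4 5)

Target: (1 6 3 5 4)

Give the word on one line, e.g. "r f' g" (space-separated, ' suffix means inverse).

g' f' g' g' r'

  after g': (1 5 4 2 3)
  after f': (2 4 5 3 6)
  after g': (1 5)(3 6)
  after g': (1 4 2 3 6)
  after r': (1 6 3 5 4)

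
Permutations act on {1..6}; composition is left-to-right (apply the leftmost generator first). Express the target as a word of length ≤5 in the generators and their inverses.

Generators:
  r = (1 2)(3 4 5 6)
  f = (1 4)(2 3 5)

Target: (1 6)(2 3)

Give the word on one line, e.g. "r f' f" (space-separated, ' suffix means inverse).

  after f: (1 4)(2 3 5)
  after r: (1 5)(2 4)(3 6)
  after r: (1 6 4)(2 5)
  after f': (1 6)(2 3)

f r r f'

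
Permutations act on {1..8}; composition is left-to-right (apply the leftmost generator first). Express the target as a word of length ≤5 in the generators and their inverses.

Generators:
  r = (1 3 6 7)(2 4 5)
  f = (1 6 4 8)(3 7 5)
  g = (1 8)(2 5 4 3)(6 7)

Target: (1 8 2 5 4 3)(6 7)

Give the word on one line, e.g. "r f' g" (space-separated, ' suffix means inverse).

f f f r'

  after f: (1 6 4 8)(3 7 5)
  after f: (1 4)(3 5 7)(6 8)
  after f: (1 8 4 6)
  after r': (1 8 2 5 4 3)(6 7)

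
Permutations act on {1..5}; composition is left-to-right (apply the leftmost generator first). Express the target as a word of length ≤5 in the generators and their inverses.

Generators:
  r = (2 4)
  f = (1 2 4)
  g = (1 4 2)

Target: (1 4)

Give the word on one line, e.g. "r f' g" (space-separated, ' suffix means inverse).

r g r r

  after r: (2 4)
  after g: (1 4)
  after r: (1 2 4)
  after r: (1 4)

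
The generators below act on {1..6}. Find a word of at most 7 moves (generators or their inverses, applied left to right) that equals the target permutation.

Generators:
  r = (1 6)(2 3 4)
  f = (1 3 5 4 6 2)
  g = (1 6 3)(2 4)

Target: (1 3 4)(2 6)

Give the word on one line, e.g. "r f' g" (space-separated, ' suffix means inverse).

f' r' g' f' g

  after f': (1 2 6 4 5 3)
  after r': (1 4 5 2)(3 6)
  after g': (1 2 3)(4 5)
  after f': (1 6 4 3 2)
  after g: (1 3 4)(2 6)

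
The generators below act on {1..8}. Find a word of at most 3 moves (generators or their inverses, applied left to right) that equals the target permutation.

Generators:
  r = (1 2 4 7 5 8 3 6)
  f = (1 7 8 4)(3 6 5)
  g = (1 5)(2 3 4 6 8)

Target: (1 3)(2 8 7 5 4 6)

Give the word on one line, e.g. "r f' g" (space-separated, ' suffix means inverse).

f' g'

  after f': (1 4 8 7)(3 5 6)
  after g': (1 3)(2 8 7 5 4 6)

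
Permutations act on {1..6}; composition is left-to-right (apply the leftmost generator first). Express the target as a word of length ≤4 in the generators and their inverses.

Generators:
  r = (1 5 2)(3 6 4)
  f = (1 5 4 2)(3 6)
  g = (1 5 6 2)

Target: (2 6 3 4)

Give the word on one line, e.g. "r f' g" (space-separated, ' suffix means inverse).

  after r: (1 5 2)(3 6 4)
  after r: (1 2 5)(3 4 6)
  after g: (2 6 3 4)

r r g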